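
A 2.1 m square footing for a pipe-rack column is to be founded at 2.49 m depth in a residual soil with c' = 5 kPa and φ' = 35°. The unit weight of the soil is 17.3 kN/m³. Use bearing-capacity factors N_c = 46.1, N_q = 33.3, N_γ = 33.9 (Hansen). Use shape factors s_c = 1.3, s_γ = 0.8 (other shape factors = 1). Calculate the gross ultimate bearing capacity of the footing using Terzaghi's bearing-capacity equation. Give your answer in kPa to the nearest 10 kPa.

q_ult ≈ 2230 kPa

Overburden at base level: q = 17.3 × 2.49 = 43.077 kPa.
Cohesion term c·N_c·s_c = 5 × 46.1 × 1.3 = 299.65 kPa; surcharge term q·N_q = 43.077 × 33.3 = 1434.5 kPa; self-weight term 0.5·γ·B·N_γ·s_γ = 0.5 × 17.3 × 2.1 × 33.9 × 0.8 = 492.63 kPa.
q_ult = 299.65 + 1434.5 + 492.63 = 2226.7 kPa.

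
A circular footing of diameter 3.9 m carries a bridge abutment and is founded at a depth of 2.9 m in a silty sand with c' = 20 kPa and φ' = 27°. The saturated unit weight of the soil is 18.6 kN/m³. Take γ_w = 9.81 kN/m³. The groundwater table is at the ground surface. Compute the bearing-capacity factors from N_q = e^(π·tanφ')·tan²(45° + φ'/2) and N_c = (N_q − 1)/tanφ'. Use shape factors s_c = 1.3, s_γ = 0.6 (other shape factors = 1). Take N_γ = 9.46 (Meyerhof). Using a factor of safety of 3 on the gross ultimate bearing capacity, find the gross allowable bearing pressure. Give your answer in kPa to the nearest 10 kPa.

q_all ≈ 350 kPa

N_q = e^(π·tan27°)·tan²(58.5°) = 13.2; N_c = (N_q − 1)/tanφ' = 23.94.
Water table at ground surface, so effective unit weight γ' = 18.6 − 9.81 = 8.79 kN/m³ is used throughout; overburden q = 8.79 × 2.9 = 25.491 kPa; the same γ' applies in the ½γBN_γ term.
Cohesion term c·N_c·s_c = 20 × 23.942 × 1.3 = 622.5 kPa; surcharge term q·N_q = 25.491 × 13.199 = 336.46 kPa; self-weight term 0.5·γ·B·N_γ·s_γ = 0.5 × 8.79 × 3.9 × 9.46 × 0.6 = 97.289 kPa.
q_ult = 622.5 + 336.46 + 97.289 = 1056.2 kPa.
q_all = 1056.2 / 3 = 352.08 kPa.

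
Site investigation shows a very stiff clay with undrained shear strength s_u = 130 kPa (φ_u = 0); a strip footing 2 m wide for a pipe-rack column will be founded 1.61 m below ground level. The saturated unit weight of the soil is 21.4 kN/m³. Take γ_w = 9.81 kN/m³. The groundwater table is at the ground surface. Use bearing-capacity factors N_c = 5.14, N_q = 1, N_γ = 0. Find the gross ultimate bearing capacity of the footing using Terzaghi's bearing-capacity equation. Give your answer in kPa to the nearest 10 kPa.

With the water table at the surface the whole profile is submerged: γ' = 21.4 − 9.81 = 11.59 kN/m³, so q = γ'·D_f = 18.66 kPa.
q_ult = c·N_c + q·N_q
     = 130 × 5.14 + 18.66 × 1
     = 668.2 + 18.66 = 686.86 kPa.

q_ult ≈ 690 kPa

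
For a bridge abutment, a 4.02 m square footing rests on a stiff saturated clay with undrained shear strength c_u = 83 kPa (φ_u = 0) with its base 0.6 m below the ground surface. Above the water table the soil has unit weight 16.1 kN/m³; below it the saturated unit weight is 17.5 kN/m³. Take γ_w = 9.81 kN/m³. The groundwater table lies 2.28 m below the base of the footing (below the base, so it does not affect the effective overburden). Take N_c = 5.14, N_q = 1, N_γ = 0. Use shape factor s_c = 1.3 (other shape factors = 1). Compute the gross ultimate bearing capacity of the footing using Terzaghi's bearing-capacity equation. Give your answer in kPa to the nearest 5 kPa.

Overburden at base level: q = 16.1 × 0.6 = 9.66 kPa.
Cohesion term c·N_c·s_c = 83 × 5.14 × 1.3 = 554.61 kPa; surcharge term q·N_q = 9.66 × 1 = 9.66 kPa.
q_ult = 554.61 + 9.66 = 564.27 kPa.

q_ult ≈ 565 kPa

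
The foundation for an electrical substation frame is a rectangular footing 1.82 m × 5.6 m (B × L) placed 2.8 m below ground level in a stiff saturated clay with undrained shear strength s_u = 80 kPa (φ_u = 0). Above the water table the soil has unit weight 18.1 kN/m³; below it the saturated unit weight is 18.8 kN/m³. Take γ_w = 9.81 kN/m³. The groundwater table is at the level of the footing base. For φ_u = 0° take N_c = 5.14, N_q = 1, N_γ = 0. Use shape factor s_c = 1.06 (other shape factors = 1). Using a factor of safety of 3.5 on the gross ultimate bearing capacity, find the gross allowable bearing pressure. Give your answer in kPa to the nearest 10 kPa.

q_all ≈ 140 kPa

q = γ·D_f = 18.1 × 2.8 = 50.68 kPa.
c·N_c·s_c = 80 × 5.14 × 1.06 = 435.87 kPa
q·N_q = 50.68 × 1 = 50.68 kPa
q_ult = 435.87 + 50.68 = 486.55 kPa.
q_all = 486.55 / 3.5 = 139.01 kPa.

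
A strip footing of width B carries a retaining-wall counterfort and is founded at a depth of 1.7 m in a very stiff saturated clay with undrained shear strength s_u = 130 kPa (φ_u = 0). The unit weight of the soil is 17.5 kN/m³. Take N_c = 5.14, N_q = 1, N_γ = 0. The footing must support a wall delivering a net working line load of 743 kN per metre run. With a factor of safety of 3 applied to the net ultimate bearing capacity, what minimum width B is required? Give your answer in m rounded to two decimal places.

q = γ·D_f = 17.5 × 1.7 = 29.75 kPa.
c·N_c = 130 × 5.14 = 668.2 kPa
q·N_q = 29.75 × 1 = 29.75 kPa
q_ult = 668.2 + 29.75 = 697.95 kPa.
For φ = 0 the ½γBN_γ term vanishes, so q_ult is independent of B. q_net = 697.95 − 29.75 = 668.2 kPa; q_all(net) = 668.2/3 = 222.73 kPa.
Required width B = w / q_all(net) = 743 / 222.73 = 3.336 m.

B = 3.34 m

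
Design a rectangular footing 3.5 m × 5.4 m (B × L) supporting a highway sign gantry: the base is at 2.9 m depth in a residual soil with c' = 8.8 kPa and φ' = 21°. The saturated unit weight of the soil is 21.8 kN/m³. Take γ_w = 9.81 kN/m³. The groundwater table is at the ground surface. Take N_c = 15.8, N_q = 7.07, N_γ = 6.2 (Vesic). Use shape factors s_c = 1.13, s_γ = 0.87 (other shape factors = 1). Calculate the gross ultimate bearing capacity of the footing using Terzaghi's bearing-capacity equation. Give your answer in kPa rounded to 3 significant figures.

With the water table at the surface the whole profile is submerged: γ' = 21.8 − 9.81 = 11.99 kN/m³, so q = γ'·D_f = 34.771 kPa; the same γ' applies in the ½γBN_γ term.
q_ult = c·N_c·s_c + q·N_q + 0.5·γ·B·N_γ·s_γ
     = 8.8 × 15.8 × 1.13 + 34.771 × 7.07 + 0.5 × 11.99 × 3.5 × 6.2 × 0.87
     = 157.12 + 245.83 + 113.18 = 516.13 kPa.

q_ult ≈ 516 kPa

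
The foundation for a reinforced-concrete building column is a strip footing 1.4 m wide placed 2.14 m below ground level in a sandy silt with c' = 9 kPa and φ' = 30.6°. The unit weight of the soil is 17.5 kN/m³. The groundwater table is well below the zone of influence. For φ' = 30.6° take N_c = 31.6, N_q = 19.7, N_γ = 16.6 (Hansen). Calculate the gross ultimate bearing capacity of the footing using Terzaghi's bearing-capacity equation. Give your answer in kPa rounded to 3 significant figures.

q_ult ≈ 1230 kPa

Effective surcharge at the founding depth q = γ·D_f = 17.5 × 2.14 = 37.45 kPa.
q_ult = c·N_c + q·N_q + 0.5·γ·B·N_γ
     = 9 × 31.6 + 37.45 × 19.7 + 0.5 × 17.5 × 1.4 × 16.6
     = 284.4 + 737.76 + 203.35 = 1225.5 kPa.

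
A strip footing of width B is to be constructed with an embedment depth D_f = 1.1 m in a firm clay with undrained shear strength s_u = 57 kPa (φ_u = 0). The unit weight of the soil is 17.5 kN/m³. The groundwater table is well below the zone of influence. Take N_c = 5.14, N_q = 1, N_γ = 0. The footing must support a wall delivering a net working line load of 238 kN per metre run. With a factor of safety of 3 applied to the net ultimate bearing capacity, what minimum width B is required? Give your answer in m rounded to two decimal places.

B = 2.44 m

Effective surcharge at the founding depth q = γ·D_f = 17.5 × 1.1 = 19.25 kPa.
q_ult = c·N_c + q·N_q
     = 57 × 5.14 + 19.25 × 1
     = 292.98 + 19.25 = 312.23 kPa.
For φ = 0 the ½γBN_γ term vanishes, so q_ult is independent of B. q_net = 312.23 − 19.25 = 292.98 kPa; q_all(net) = 292.98/3 = 97.66 kPa.
Required width B = w / q_all(net) = 238 / 97.66 = 2.437 m.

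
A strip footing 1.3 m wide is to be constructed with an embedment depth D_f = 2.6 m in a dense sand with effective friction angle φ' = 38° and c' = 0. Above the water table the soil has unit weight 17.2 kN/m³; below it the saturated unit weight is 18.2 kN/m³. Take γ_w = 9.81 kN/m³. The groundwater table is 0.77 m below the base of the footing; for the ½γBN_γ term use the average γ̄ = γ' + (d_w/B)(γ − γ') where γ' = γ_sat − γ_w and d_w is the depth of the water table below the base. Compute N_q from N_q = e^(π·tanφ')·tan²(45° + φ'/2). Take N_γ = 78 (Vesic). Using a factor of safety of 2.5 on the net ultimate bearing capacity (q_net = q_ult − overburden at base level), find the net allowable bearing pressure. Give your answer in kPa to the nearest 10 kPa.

N_q = e^(π·tan38°)·tan²(64°) = 48.93.
q = γ·D_f = 17.2 × 2.6 = 44.72 kPa.
γ' = 8.39 kN/m³; averaging over the depth B below the base, γ̄ = γ' + (d_w/B)(γ − γ') = 13.608 kN/m³.
q·N_q = 44.72 × 48.933 = 2188.3 kPa
0.5·γ·B·N_γ = 0.5 × 13.608 × 1.3 × 78 = 689.94 kPa
q_ult = 2188.3 + 689.94 = 2878.2 kPa.
q_net = 2878.2 − 44.72 = 2833.5 kPa.
q_all(net) = 2833.5 / 2.5 = 1133.4 kPa.

q_all(net) ≈ 1130 kPa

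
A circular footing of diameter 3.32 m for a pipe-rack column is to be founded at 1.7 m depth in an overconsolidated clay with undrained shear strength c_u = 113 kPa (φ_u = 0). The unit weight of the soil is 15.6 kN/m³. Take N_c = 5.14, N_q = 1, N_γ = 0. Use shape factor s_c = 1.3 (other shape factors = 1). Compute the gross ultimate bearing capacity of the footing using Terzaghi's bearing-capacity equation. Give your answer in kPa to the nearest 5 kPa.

q_ult ≈ 780 kPa

Overburden at base level: q = 15.6 × 1.7 = 26.52 kPa.
Cohesion term c·N_c·s_c = 113 × 5.14 × 1.3 = 755.07 kPa; surcharge term q·N_q = 26.52 × 1 = 26.52 kPa.
q_ult = 755.07 + 26.52 = 781.59 kPa.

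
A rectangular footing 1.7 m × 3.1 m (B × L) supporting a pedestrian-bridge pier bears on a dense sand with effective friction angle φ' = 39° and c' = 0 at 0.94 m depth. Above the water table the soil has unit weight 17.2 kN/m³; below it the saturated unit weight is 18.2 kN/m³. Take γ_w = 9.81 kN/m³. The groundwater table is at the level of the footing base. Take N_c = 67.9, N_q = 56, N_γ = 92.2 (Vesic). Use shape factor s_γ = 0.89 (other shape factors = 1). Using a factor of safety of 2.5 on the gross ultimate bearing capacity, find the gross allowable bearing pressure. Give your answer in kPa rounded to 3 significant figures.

Overburden at base level: q = 17.2 × 0.94 = 16.168 kPa.
Below the base the soil is submerged, so the ½γBN_γ term uses γ' = 18.2 − 9.81 = 8.39 kN/m³.
Surcharge term q·N_q = 16.168 × 56 = 905.41 kPa; self-weight term 0.5·γ·B·N_γ·s_γ = 0.5 × 8.39 × 1.7 × 92.2 × 0.89 = 585.2 kPa.
q_ult = 905.41 + 585.2 = 1490.6 kPa.
q_all = 1490.6 / 2.5 = 596.24 kPa.

q_all ≈ 596 kPa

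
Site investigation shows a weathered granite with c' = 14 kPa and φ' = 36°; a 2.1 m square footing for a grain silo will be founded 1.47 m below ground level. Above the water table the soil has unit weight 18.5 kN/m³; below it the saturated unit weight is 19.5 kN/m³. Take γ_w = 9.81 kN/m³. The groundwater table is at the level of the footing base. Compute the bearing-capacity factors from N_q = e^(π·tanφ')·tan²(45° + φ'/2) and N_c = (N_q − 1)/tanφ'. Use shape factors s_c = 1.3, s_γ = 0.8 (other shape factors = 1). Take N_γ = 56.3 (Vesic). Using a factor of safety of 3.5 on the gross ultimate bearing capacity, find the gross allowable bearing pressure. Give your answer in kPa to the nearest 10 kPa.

N_q = e^(π·tan36°)·tan²(63°) = 37.75; N_c = (N_q − 1)/tanφ' = 50.59.
Overburden at base level: q = 18.5 × 1.47 = 27.195 kPa.
Below the base the soil is submerged, so the ½γBN_γ term uses γ' = 19.5 − 9.81 = 9.69 kN/m³.
Cohesion term c·N_c·s_c = 14 × 50.585 × 1.3 = 920.66 kPa; surcharge term q·N_q = 27.195 × 37.752 = 1026.7 kPa; self-weight term 0.5·γ·B·N_γ·s_γ = 0.5 × 9.69 × 2.1 × 56.3 × 0.8 = 458.26 kPa.
q_ult = 920.66 + 1026.7 + 458.26 = 2405.6 kPa.
q_all = 2405.6 / 3.5 = 687.31 kPa.

q_all ≈ 690 kPa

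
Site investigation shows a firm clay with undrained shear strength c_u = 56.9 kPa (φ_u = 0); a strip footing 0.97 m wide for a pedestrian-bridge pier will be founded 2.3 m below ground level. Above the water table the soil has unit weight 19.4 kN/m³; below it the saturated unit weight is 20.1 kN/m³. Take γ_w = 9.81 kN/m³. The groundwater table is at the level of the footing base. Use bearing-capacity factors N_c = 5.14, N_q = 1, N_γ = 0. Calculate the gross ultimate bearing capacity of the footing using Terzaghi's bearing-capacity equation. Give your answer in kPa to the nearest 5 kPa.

q = γ·D_f = 19.4 × 2.3 = 44.62 kPa.
c·N_c = 56.9 × 5.14 = 292.47 kPa
q·N_q = 44.62 × 1 = 44.62 kPa
q_ult = 292.47 + 44.62 = 337.09 kPa.

q_ult ≈ 335 kPa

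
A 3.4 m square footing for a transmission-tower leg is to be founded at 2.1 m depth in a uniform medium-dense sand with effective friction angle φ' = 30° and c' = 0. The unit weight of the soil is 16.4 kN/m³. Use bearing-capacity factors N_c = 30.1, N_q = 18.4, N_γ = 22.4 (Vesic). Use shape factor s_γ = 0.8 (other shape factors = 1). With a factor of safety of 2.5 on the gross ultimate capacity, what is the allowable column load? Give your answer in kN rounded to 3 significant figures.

Overburden at base level: q = 16.4 × 2.1 = 34.44 kPa.
Surcharge term q·N_q = 34.44 × 18.4 = 633.7 kPa; self-weight term 0.5·γ·B·N_γ·s_γ = 0.5 × 16.4 × 3.4 × 22.4 × 0.8 = 499.61 kPa.
q_ult = 633.7 + 499.61 = 1133.3 kPa.
Gross allowable pressure q_all = 1133.3 / 2.5 = 453.32 kPa.
Footing area = 11.56 m², so allowable column load = 453.32 × 11.56 = 5240.4 kN.

P_all ≈ 5240 kN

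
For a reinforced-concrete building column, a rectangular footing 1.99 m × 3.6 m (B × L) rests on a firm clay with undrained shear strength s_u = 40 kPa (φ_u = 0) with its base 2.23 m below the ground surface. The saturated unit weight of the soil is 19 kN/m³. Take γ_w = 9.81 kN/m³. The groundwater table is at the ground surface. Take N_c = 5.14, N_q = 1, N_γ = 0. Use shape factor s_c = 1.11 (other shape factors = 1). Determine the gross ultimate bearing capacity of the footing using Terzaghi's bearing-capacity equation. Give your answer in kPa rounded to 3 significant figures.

q_ult ≈ 249 kPa

γ' = 19 − 9.81 = 9.19 kN/m³ (submerged throughout). q = 9.19 × 2.23 = 20.494 kPa.
c·N_c·s_c = 40 × 5.14 × 1.11 = 228.22 kPa
q·N_q = 20.494 × 1 = 20.494 kPa
q_ult = 228.22 + 20.494 = 248.71 kPa.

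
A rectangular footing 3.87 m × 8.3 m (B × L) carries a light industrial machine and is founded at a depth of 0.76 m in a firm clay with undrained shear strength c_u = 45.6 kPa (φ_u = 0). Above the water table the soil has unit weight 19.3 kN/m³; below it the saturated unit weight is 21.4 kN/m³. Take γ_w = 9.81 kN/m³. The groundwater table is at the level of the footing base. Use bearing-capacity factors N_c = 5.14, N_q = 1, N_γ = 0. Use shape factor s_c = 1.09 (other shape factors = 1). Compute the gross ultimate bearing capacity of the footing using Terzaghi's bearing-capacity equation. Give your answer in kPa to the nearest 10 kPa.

q_ult ≈ 270 kPa

Effective surcharge at the founding depth q = γ·D_f = 19.3 × 0.76 = 14.668 kPa.
q_ult = c·N_c·s_c + q·N_q
     = 45.6 × 5.14 × 1.09 + 14.668 × 1
     = 255.48 + 14.668 = 270.15 kPa.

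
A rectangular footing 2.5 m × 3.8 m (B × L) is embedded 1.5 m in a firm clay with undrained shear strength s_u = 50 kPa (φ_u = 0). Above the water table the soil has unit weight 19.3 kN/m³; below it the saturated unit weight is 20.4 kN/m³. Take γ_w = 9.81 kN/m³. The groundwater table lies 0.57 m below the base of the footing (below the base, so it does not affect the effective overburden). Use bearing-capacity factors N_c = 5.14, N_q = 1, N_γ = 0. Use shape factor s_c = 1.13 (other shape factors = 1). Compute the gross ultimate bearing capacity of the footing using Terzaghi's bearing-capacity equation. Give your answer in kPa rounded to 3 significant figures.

q_ult ≈ 319 kPa

Effective surcharge at the founding depth q = γ·D_f = 19.3 × 1.5 = 28.95 kPa.
q_ult = c·N_c·s_c + q·N_q
     = 50 × 5.14 × 1.13 + 28.95 × 1
     = 290.41 + 28.95 = 319.36 kPa.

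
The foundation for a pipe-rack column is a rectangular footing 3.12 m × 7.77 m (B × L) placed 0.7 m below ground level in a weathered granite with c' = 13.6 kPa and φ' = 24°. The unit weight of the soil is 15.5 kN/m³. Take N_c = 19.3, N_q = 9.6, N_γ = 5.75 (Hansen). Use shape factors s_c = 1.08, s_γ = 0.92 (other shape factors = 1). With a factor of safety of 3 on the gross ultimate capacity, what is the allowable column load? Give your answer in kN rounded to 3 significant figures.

Effective surcharge at the founding depth q = γ·D_f = 15.5 × 0.7 = 10.85 kPa.
q_ult = c·N_c·s_c + q·N_q + 0.5·γ·B·N_γ·s_γ
     = 13.6 × 19.3 × 1.08 + 10.85 × 9.6 + 0.5 × 15.5 × 3.12 × 5.75 × 0.92
     = 283.48 + 104.16 + 127.91 = 515.55 kPa.
Gross allowable pressure q_all = 515.55 / 3 = 171.85 kPa.
Footing area = 24.2424 m², so allowable column load = 171.85 × 24.2424 = 4166.1 kN.

P_all ≈ 4170 kN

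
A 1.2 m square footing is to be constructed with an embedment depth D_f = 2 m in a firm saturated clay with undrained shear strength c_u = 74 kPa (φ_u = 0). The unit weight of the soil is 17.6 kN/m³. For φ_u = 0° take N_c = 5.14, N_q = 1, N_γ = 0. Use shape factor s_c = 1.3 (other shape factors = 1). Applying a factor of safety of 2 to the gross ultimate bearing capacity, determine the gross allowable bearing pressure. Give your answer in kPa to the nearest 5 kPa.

Effective surcharge at the founding depth q = γ·D_f = 17.6 × 2 = 35.2 kPa.
q_ult = c·N_c·s_c + q·N_q
     = 74 × 5.14 × 1.3 + 35.2 × 1
     = 494.47 + 35.2 = 529.67 kPa.
q_all = q_ult / FS = 529.67 / 2 = 264.83 kPa.

q_all ≈ 265 kPa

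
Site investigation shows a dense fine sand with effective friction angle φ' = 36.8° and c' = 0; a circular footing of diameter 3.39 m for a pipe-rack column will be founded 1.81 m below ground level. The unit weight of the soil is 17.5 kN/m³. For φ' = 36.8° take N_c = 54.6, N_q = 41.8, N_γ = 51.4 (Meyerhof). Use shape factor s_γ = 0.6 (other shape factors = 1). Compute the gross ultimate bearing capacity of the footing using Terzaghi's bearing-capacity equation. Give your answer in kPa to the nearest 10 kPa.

q = γ·D_f = 17.5 × 1.81 = 31.675 kPa.
q·N_q = 31.675 × 41.8 = 1324 kPa
0.5·γ·B·N_γ·s_γ = 0.5 × 17.5 × 3.39 × 51.4 × 0.6 = 914.79 kPa
q_ult = 1324 + 914.79 = 2238.8 kPa.

q_ult ≈ 2240 kPa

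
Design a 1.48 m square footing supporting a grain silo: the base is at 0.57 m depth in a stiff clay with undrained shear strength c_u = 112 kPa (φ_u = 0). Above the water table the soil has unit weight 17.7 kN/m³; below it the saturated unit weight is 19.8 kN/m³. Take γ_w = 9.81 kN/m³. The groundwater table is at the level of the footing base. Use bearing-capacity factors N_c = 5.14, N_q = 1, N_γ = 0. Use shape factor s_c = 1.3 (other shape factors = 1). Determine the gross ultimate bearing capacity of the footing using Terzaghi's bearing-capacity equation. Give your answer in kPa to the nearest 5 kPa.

q_ult ≈ 760 kPa

q = γ·D_f = 17.7 × 0.57 = 10.089 kPa.
c·N_c·s_c = 112 × 5.14 × 1.3 = 748.38 kPa
q·N_q = 10.089 × 1 = 10.089 kPa
q_ult = 748.38 + 10.089 = 758.47 kPa.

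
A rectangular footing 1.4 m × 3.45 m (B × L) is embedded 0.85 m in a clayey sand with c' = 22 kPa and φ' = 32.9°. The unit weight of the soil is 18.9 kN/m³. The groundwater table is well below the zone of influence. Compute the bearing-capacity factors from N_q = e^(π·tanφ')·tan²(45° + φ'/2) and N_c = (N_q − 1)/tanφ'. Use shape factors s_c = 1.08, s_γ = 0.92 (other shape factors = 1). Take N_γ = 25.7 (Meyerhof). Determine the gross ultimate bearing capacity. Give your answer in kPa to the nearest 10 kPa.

q_ult ≈ 1640 kPa

tan32.9° = 0.6469, so N_q = e^(π×0.6469)·tan²(61.45°) = 7.632 × 3.378 = 25.78.
N_c = (25.78 − 1)/tan32.9° = 38.31.
q = γ·D_f = 18.9 × 0.85 = 16.065 kPa.
c·N_c·s_c = 22 × 38.307 × 1.08 = 910.18 kPa
q·N_q = 16.065 × 25.782 = 414.19 kPa
0.5·γ·B·N_γ·s_γ = 0.5 × 18.9 × 1.4 × 25.7 × 0.92 = 312.81 kPa
q_ult = 910.18 + 414.19 + 312.81 = 1637.2 kPa.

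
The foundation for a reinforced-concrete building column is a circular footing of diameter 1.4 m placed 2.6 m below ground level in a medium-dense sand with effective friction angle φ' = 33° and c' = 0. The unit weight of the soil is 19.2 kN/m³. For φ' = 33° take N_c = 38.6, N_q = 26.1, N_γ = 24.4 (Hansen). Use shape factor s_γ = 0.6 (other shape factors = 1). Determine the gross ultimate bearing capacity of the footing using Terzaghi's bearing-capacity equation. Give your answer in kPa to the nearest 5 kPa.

q = γ·D_f = 19.2 × 2.6 = 49.92 kPa.
q·N_q = 49.92 × 26.1 = 1302.9 kPa
0.5·γ·B·N_γ·s_γ = 0.5 × 19.2 × 1.4 × 24.4 × 0.6 = 196.76 kPa
q_ult = 1302.9 + 196.76 = 1499.7 kPa.

q_ult ≈ 1500 kPa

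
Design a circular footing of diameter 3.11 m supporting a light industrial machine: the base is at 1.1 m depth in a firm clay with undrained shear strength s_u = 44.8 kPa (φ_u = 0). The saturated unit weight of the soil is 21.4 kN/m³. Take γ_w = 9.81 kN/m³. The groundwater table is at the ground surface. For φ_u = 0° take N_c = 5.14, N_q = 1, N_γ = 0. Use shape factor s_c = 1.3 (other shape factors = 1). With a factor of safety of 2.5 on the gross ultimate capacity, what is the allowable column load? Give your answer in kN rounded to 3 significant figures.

P_all ≈ 948 kN

γ' = 21.4 − 9.81 = 11.59 kN/m³ (submerged throughout). q = 11.59 × 1.1 = 12.749 kPa.
c·N_c·s_c = 44.8 × 5.14 × 1.3 = 299.35 kPa
q·N_q = 12.749 × 1 = 12.749 kPa
q_ult = 299.35 + 12.749 = 312.1 kPa.
Gross allowable pressure q_all = 312.1 / 2.5 = 124.84 kPa.
Footing area = 7.5964 m², so allowable column load = 124.84 × 7.5964 = 948.34 kN.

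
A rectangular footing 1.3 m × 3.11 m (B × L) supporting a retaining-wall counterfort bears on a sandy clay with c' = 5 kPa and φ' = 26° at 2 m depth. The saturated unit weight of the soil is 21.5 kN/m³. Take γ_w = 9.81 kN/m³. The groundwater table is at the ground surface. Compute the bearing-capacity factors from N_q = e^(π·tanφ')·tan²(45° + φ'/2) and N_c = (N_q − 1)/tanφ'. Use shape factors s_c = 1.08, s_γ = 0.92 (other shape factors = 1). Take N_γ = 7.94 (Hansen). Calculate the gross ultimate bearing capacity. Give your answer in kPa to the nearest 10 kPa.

q_ult ≈ 450 kPa

tan26° = 0.4877, so N_q = e^(π×0.4877)·tan²(58°) = 4.629 × 2.561 = 11.85.
N_c = (11.85 − 1)/tan26° = 22.25.
γ' = 21.5 − 9.81 = 11.69 kN/m³ (submerged throughout). q = 11.69 × 2 = 23.38 kPa; the same γ' applies in the ½γBN_γ term.
c·N_c·s_c = 5 × 22.254 × 1.08 = 120.17 kPa
q·N_q = 23.38 × 11.854 = 277.15 kPa
0.5·γ·B·N_γ·s_γ = 0.5 × 11.69 × 1.3 × 7.94 × 0.92 = 55.506 kPa
q_ult = 120.17 + 277.15 + 55.506 = 452.83 kPa.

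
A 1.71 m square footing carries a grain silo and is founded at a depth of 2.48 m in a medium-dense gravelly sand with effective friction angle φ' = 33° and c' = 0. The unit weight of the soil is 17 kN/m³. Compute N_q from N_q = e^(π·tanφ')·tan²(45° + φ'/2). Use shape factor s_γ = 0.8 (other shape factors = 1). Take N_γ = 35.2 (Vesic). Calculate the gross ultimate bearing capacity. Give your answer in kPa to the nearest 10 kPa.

tan33° = 0.6494, so N_q = e^(π×0.6494)·tan²(61.5°) = 7.692 × 3.392 = 26.09.
Overburden at base level: q = 17 × 2.48 = 42.16 kPa.
Surcharge term q·N_q = 42.16 × 26.092 = 1100 kPa; self-weight term 0.5·γ·B·N_γ·s_γ = 0.5 × 17 × 1.71 × 35.2 × 0.8 = 409.31 kPa.
q_ult = 1100 + 409.31 = 1509.3 kPa.

q_ult ≈ 1510 kPa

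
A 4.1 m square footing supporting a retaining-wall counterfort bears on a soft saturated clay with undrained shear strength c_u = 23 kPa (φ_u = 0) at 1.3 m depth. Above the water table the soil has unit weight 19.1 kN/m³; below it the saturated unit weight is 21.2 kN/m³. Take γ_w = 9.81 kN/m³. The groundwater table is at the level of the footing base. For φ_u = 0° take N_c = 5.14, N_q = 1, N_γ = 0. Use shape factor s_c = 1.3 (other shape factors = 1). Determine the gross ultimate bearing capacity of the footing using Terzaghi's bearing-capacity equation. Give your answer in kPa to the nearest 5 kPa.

q_ult ≈ 180 kPa

Overburden at base level: q = 19.1 × 1.3 = 24.83 kPa.
Cohesion term c·N_c·s_c = 23 × 5.14 × 1.3 = 153.69 kPa; surcharge term q·N_q = 24.83 × 1 = 24.83 kPa.
q_ult = 153.69 + 24.83 = 178.52 kPa.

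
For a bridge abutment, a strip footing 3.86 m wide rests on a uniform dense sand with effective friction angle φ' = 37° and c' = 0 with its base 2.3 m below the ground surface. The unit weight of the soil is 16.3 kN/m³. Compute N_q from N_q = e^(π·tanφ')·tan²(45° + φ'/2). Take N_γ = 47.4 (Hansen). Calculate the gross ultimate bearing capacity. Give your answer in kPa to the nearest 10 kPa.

q_ult ≈ 3100 kPa

tan37° = 0.7536, so N_q = e^(π×0.7536)·tan²(63.5°) = 10.669 × 4.023 = 42.92.
q = γ·D_f = 16.3 × 2.3 = 37.49 kPa.
q·N_q = 37.49 × 42.92 = 1609.1 kPa
0.5·γ·B·N_γ = 0.5 × 16.3 × 3.86 × 47.4 = 1491.2 kPa
q_ult = 1609.1 + 1491.2 = 3100.2 kPa.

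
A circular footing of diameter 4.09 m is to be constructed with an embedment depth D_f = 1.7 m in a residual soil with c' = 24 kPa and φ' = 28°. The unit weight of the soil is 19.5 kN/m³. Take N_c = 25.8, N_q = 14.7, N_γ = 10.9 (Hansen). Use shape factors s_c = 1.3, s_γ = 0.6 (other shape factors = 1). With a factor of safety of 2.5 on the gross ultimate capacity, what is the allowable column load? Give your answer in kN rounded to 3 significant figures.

P_all ≈ 8160 kN

Overburden at base level: q = 19.5 × 1.7 = 33.15 kPa.
Cohesion term c·N_c·s_c = 24 × 25.8 × 1.3 = 804.96 kPa; surcharge term q·N_q = 33.15 × 14.7 = 487.3 kPa; self-weight term 0.5·γ·B·N_γ·s_γ = 0.5 × 19.5 × 4.09 × 10.9 × 0.6 = 260.8 kPa.
q_ult = 804.96 + 487.3 + 260.8 = 1553.1 kPa.
Gross allowable pressure q_all = 1553.1 / 2.5 = 621.23 kPa.
Footing area = 13.1382 m², so allowable column load = 621.23 × 13.1382 = 8161.8 kN.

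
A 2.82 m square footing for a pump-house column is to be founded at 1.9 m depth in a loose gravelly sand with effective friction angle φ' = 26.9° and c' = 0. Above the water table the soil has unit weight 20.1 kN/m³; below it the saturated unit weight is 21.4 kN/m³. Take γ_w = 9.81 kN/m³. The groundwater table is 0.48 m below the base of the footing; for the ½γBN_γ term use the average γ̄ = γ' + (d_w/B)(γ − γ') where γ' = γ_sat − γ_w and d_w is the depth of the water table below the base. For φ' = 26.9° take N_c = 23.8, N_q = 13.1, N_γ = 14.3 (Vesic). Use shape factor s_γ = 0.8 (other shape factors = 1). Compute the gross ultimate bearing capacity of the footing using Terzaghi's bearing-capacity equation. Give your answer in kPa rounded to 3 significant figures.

Effective surcharge at the founding depth q = γ·D_f = 20.1 × 1.9 = 38.19 kPa.
With d_w = 0.48 m < B, γ̄ = 11.59 + (0.48/2.82) × (20.1 − 11.59) = 13.039 kN/m³.
q_ult = q·N_q + 0.5·γ·B·N_γ·s_γ
     = 38.19 × 13.1 + 0.5 × 13.039 × 2.82 × 14.3 × 0.8
     = 500.29 + 210.32 = 710.61 kPa.

q_ult ≈ 711 kPa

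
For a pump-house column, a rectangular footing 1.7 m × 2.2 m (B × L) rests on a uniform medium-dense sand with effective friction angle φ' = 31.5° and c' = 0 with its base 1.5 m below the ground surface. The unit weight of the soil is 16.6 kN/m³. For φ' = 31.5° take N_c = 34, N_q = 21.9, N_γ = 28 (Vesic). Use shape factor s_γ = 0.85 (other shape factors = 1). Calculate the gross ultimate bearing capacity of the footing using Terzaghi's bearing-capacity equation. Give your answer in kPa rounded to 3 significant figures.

Effective surcharge at the founding depth q = γ·D_f = 16.6 × 1.5 = 24.9 kPa.
q_ult = q·N_q + 0.5·γ·B·N_γ·s_γ
     = 24.9 × 21.9 + 0.5 × 16.6 × 1.7 × 28 × 0.85
     = 545.31 + 335.82 = 881.13 kPa.

q_ult ≈ 881 kPa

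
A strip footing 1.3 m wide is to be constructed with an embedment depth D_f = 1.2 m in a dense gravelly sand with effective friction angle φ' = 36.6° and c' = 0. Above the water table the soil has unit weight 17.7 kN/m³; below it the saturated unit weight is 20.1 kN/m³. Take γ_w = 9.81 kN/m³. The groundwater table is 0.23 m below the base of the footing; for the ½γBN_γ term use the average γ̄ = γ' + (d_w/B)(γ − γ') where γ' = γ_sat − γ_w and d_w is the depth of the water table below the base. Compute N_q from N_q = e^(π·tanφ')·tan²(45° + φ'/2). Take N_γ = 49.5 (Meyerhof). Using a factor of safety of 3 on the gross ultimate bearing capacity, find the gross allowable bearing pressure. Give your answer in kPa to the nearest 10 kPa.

q_all ≈ 410 kPa

N_q = e^(π·tan36.6°)·tan²(63.3°) = 40.76.
Overburden at base level: q = 17.7 × 1.2 = 21.24 kPa.
The water table is 0.23 m below the base (< B = 1.3 m), so the ½γBN_γ term uses γ̄ = γ' + (d_w/B)(γ − γ') = 10.29 + (0.23/1.3)(17.7 − 10.29) = 11.601 kN/m³.
Surcharge term q·N_q = 21.24 × 40.76 = 865.73 kPa; self-weight term 0.5·γ·B·N_γ = 0.5 × 11.601 × 1.3 × 49.5 = 373.26 kPa.
q_ult = 865.73 + 373.26 = 1239 kPa.
q_all = 1239 / 3 = 413 kPa.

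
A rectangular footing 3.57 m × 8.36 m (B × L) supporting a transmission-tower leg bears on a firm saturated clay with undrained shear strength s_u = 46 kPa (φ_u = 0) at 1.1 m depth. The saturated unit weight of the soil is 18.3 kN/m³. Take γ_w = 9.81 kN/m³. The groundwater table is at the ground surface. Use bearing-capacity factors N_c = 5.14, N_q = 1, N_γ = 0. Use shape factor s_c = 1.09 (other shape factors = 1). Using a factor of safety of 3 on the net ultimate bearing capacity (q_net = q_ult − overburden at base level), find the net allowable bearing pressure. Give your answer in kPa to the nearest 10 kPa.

γ' = 18.3 − 9.81 = 8.49 kN/m³ (submerged throughout). q = 8.49 × 1.1 = 9.339 kPa.
c·N_c·s_c = 46 × 5.14 × 1.09 = 257.72 kPa
q·N_q = 9.339 × 1 = 9.339 kPa
q_ult = 257.72 + 9.339 = 267.06 kPa.
q_net = 267.06 − 9.339 = 257.72 kPa.
q_all(net) = 257.72 / 3 = 85.907 kPa.

q_all(net) ≈ 90 kPa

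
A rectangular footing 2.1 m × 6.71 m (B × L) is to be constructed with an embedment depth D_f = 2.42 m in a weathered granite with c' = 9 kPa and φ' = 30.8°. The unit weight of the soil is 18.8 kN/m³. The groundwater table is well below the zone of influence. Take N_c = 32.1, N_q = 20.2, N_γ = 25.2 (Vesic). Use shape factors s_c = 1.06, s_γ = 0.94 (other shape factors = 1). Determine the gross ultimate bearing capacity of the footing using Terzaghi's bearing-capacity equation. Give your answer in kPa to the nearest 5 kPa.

Effective surcharge at the founding depth q = γ·D_f = 18.8 × 2.42 = 45.496 kPa.
q_ult = c·N_c·s_c + q·N_q + 0.5·γ·B·N_γ·s_γ
     = 9 × 32.1 × 1.06 + 45.496 × 20.2 + 0.5 × 18.8 × 2.1 × 25.2 × 0.94
     = 306.23 + 919.02 + 467.6 = 1692.9 kPa.

q_ult ≈ 1695 kPa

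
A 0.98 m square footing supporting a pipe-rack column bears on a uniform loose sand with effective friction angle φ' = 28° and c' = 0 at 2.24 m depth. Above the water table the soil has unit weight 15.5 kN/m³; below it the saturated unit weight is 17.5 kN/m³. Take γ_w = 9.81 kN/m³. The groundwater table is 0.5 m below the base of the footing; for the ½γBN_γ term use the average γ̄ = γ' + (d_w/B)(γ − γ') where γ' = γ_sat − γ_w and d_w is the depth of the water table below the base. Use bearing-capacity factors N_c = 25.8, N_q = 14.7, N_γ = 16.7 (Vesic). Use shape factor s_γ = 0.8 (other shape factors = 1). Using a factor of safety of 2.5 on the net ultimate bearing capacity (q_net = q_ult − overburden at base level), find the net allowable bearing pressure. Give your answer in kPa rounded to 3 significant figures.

q_all(net) ≈ 221 kPa

Overburden at base level: q = 15.5 × 2.24 = 34.72 kPa.
The water table is 0.5 m below the base (< B = 0.98 m), so the ½γBN_γ term uses γ̄ = γ' + (d_w/B)(γ − γ') = 7.69 + (0.5/0.98)(15.5 − 7.69) = 11.675 kN/m³.
Surcharge term q·N_q = 34.72 × 14.7 = 510.38 kPa; self-weight term 0.5·γ·B·N_γ·s_γ = 0.5 × 11.675 × 0.98 × 16.7 × 0.8 = 76.427 kPa.
q_ult = 510.38 + 76.427 = 586.81 kPa.
q_net = 586.81 − 34.72 = 552.09 kPa.
q_all(net) = 552.09 / 2.5 = 220.84 kPa.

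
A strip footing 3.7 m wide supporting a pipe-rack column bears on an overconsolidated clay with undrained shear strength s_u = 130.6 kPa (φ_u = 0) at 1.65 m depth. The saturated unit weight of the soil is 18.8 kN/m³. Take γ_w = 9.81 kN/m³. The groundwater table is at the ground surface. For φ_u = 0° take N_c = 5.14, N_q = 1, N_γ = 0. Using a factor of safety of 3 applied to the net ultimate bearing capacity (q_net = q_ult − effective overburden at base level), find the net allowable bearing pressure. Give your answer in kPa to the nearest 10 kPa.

Water table at ground surface, so effective unit weight γ' = 18.8 − 9.81 = 8.99 kN/m³ is used throughout; overburden q = 8.99 × 1.65 = 14.833 kPa.
Cohesion term c·N_c = 130.6 × 5.14 = 671.28 kPa; surcharge term q·N_q = 14.833 × 1 = 14.833 kPa.
q_ult = 671.28 + 14.833 = 686.12 kPa.
Net ultimate: q_net = 686.12 − 14.833 = 671.28 kPa.
q_all(net) = 671.28 / 3 = 223.76 kPa.

q_all(net) ≈ 220 kPa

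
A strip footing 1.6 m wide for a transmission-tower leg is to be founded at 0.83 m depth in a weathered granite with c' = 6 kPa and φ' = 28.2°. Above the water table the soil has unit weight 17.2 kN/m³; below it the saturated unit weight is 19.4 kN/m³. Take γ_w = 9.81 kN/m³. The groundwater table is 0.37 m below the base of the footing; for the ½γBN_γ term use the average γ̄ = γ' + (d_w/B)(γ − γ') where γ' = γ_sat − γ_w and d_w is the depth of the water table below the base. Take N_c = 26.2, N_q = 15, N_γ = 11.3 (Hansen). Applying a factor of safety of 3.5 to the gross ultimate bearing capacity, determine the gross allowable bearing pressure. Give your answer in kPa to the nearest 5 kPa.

q_all ≈ 135 kPa

q = γ·D_f = 17.2 × 0.83 = 14.276 kPa.
γ' = 9.59 kN/m³; averaging over the depth B below the base, γ̄ = γ' + (d_w/B)(γ − γ') = 11.35 kN/m³.
c·N_c = 6 × 26.2 = 157.2 kPa
q·N_q = 14.276 × 15 = 214.14 kPa
0.5·γ·B·N_γ = 0.5 × 11.35 × 1.6 × 11.3 = 102.6 kPa
q_ult = 157.2 + 214.14 + 102.6 = 473.94 kPa.
q_all = q_ult / FS = 473.94 / 3.5 = 135.41 kPa.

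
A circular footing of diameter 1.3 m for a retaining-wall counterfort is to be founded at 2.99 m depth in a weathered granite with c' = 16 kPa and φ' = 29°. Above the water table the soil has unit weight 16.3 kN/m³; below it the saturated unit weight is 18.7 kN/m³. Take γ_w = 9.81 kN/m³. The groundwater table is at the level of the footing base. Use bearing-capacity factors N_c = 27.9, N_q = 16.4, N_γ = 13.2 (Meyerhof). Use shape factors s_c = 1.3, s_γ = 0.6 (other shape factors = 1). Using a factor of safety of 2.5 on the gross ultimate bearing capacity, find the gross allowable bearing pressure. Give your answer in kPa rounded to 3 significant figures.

q_all ≈ 570 kPa

Overburden at base level: q = 16.3 × 2.99 = 48.737 kPa.
Below the base the soil is submerged, so the ½γBN_γ term uses γ' = 18.7 − 9.81 = 8.89 kN/m³.
Cohesion term c·N_c·s_c = 16 × 27.9 × 1.3 = 580.32 kPa; surcharge term q·N_q = 48.737 × 16.4 = 799.29 kPa; self-weight term 0.5·γ·B·N_γ·s_γ = 0.5 × 8.89 × 1.3 × 13.2 × 0.6 = 45.766 kPa.
q_ult = 580.32 + 799.29 + 45.766 = 1425.4 kPa.
q_all = 1425.4 / 2.5 = 570.15 kPa.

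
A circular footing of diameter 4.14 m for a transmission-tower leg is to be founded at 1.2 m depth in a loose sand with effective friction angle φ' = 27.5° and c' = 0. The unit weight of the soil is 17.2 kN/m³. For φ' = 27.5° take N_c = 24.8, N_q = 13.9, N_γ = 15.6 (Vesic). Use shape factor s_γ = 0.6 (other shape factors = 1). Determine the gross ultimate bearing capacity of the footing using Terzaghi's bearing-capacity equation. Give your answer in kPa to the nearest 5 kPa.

q_ult ≈ 620 kPa

Overburden at base level: q = 17.2 × 1.2 = 20.64 kPa.
Surcharge term q·N_q = 20.64 × 13.9 = 286.9 kPa; self-weight term 0.5·γ·B·N_γ·s_γ = 0.5 × 17.2 × 4.14 × 15.6 × 0.6 = 333.25 kPa.
q_ult = 286.9 + 333.25 = 620.15 kPa.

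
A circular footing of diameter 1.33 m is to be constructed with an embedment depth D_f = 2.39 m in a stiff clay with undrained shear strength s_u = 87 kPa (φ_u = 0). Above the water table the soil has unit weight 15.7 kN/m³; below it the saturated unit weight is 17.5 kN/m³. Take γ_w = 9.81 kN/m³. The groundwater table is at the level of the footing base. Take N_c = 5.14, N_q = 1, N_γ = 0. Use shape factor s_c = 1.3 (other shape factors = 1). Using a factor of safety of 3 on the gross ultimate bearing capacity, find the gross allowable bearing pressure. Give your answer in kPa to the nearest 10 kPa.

Overburden at base level: q = 15.7 × 2.39 = 37.523 kPa.
Cohesion term c·N_c·s_c = 87 × 5.14 × 1.3 = 581.33 kPa; surcharge term q·N_q = 37.523 × 1 = 37.523 kPa.
q_ult = 581.33 + 37.523 = 618.86 kPa.
q_all = 618.86 / 3 = 206.29 kPa.

q_all ≈ 210 kPa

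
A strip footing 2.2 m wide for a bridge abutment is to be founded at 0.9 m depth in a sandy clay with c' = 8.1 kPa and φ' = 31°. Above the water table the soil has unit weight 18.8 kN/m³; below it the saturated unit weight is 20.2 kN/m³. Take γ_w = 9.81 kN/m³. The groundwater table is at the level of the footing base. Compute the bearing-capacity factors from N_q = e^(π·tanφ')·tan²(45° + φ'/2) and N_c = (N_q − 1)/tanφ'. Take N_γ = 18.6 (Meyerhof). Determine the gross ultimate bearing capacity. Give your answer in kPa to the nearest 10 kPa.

q_ult ≈ 830 kPa

tan31° = 0.6009, so N_q = e^(π×0.6009)·tan²(60.5°) = 6.604 × 3.124 = 20.63.
N_c = (20.63 − 1)/tan31° = 32.67.
Effective surcharge at the founding depth q = γ·D_f = 18.8 × 0.9 = 16.92 kPa.
The water table coincides with the base, so in the self-weight term γ → γ' = 10.39 kN/m³.
q_ult = c·N_c + q·N_q + 0.5·γ·B·N_γ
     = 8.1 × 32.671 + 16.92 × 20.631 + 0.5 × 10.39 × 2.2 × 18.6
     = 264.64 + 349.07 + 212.58 = 826.29 kPa.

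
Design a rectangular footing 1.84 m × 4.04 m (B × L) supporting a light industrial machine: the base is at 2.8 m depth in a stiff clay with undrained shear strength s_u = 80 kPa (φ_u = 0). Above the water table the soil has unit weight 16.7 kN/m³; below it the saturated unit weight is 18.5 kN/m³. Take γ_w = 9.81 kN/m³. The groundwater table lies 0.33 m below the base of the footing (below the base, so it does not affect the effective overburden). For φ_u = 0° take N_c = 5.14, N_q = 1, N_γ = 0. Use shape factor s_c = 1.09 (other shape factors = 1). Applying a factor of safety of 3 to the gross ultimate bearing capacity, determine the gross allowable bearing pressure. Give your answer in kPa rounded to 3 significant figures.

Effective surcharge at the founding depth q = γ·D_f = 16.7 × 2.8 = 46.76 kPa.
q_ult = c·N_c·s_c + q·N_q
     = 80 × 5.14 × 1.09 + 46.76 × 1
     = 448.21 + 46.76 = 494.97 kPa.
q_all = q_ult / FS = 494.97 / 3 = 164.99 kPa.

q_all ≈ 165 kPa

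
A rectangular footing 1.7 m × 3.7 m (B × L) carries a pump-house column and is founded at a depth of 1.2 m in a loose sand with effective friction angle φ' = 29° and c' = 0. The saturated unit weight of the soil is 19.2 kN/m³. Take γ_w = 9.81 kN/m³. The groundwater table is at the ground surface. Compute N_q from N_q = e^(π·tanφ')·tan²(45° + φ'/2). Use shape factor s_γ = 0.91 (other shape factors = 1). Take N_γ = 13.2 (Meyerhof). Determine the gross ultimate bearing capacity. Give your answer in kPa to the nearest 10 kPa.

q_ult ≈ 280 kPa

tan29° = 0.5543, so N_q = e^(π×0.5543)·tan²(59.5°) = 5.705 × 2.882 = 16.44.
Water table at ground surface, so effective unit weight γ' = 19.2 − 9.81 = 9.39 kN/m³ is used throughout; overburden q = 9.39 × 1.2 = 11.268 kPa; the same γ' applies in the ½γBN_γ term.
Surcharge term q·N_q = 11.268 × 16.443 = 185.28 kPa; self-weight term 0.5·γ·B·N_γ·s_γ = 0.5 × 9.39 × 1.7 × 13.2 × 0.91 = 95.874 kPa.
q_ult = 185.28 + 95.874 = 281.16 kPa.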